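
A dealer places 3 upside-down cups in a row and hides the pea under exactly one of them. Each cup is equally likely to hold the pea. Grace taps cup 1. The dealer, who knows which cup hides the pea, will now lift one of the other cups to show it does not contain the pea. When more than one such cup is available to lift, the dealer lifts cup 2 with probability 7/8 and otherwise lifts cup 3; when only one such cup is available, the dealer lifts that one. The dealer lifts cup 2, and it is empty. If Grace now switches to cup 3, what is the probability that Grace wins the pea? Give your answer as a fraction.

Condition on the true location of the pea.
If it is under cup 1 (prior 1/3): cup 2 is available, opened with probability 7/8; weight (1/3)·(7/8) = 7/24.
If it is under cup 2 (prior 1/3): the dealer opened cup 2, so this case is ruled out; weight (1/3)·0 = 0.
If it is under cup 3 (prior 1/3): only cup 2 is available, probability 1; weight (1/3)·1 = 1/3.
The weights sum to 5/8.
So P(the pea under cup 3 | the dealer opened cup 2) = (1/3) / (5/8) = 8/15.

8/15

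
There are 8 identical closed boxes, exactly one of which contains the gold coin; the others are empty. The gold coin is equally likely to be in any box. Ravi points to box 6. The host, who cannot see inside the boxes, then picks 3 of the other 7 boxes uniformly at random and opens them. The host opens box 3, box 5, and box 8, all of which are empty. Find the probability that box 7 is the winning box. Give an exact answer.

1/5

Consider each possible location of the gold coin in turn.
If it is in any of boxes 1, 2, 4, 6, and 7 (prior 1/8 each): the host picks exactly this set with probability 1/35 regardless, and none is the prize; weight (1/8)·(1/35) = 1/280 each.
If it is in any of boxes 3, 5, and 8 (prior 1/8 each): that box was opened and seen not to hold the prize — ruled out; weight (1/8)·0 = 0 each.
The weights sum to 1/56.
So P(the gold coin in box 7 | the host opened box 3, box 5, and box 8) = (1/280) / (1/56) = 1/5.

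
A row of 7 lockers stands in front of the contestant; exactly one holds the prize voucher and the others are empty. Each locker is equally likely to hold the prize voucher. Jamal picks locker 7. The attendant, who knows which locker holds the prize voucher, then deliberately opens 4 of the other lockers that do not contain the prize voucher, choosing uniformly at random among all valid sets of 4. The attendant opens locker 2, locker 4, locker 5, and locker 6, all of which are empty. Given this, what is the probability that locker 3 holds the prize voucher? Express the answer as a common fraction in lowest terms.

Consider each possible location of the prize voucher in turn.
If it is in either of lockers 1 and 3 (prior 1/7 each): the attendant has 5 equally likely choices, so probability 1/5; weight (1/7)·(1/5) = 1/35 each.
If it is in any of lockers 2, 4, 5, and 6 (prior 1/7 each): that locker was opened and seen not to hold the prize — ruled out; weight (1/7)·0 = 0 each.
If it is in locker 7 (prior 1/7): the attendant has 15 equally likely choices, so probability 1/15; weight (1/7)·(1/15) = 1/105.
The weights sum to 1/15.
So P(the prize voucher in locker 3 | the attendant opened locker 2, locker 4, locker 5, and locker 6) = (1/35) / (1/15) = 3/7.

3/7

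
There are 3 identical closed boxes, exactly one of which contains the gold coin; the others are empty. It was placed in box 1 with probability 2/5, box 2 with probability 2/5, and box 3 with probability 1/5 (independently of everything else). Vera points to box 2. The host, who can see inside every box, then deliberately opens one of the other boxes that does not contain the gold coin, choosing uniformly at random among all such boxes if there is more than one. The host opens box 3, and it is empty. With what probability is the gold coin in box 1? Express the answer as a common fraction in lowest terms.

Consider each possible location of the gold coin in turn.
If it is in box 1 (prior 2/5): the host has no choice, probability 1; weight (2/5)·1 = 2/5.
If it is in box 2 (prior 2/5): the host has 2 equally likely choices, so probability 1/2; weight (2/5)·(1/2) = 1/5.
If it is in box 3 (prior 1/5): the host opened box 3, so this case is ruled out; weight (1/5)·0 = 0.
The weights sum to 3/5.
So P(the gold coin in box 1 | the host opened box 3) = (2/5) / (3/5) = 2/3.

2/3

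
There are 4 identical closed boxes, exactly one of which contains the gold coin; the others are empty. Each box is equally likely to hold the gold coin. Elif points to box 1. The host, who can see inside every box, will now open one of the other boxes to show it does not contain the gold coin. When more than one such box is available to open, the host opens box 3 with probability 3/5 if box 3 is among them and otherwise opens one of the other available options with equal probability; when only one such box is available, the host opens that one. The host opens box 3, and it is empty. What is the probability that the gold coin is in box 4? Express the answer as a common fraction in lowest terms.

Consider each possible location of the gold coin in turn.
If it is in any of boxes 1, 2, and 4 (prior 1/4 each): box 3 is available, opened with probability 3/5; weight (1/4)·(3/5) = 3/20 each.
If it is in box 3 (prior 1/4): the host opened box 3, so this case is ruled out; weight (1/4)·0 = 0.
The weights sum to 9/20.
So P(the gold coin in box 4 | the host opened box 3) = (3/20) / (9/20) = 1/3.

1/3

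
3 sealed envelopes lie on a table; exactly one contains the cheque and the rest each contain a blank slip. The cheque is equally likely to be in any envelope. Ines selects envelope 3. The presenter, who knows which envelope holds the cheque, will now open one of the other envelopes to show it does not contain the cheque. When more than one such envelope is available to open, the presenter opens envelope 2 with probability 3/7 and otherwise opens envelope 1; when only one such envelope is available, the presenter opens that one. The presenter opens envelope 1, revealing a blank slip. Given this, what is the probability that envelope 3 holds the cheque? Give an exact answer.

4/11

Condition on the true location of the cheque.
If it is in envelope 1 (prior 1/3): the presenter opened envelope 1, so this case is ruled out; weight (1/3)·0 = 0.
If it is in envelope 2 (prior 1/3): only envelope 1 is available, probability 1; weight (1/3)·1 = 1/3.
If it is in envelope 3 (prior 1/3): envelope 2 is available but not opened, probability 4/7; weight (1/3)·(4/7) = 4/21.
The weights sum to 11/21.
So P(the cheque in envelope 3 | the presenter opened envelope 1) = (4/21) / (11/21) = 4/11.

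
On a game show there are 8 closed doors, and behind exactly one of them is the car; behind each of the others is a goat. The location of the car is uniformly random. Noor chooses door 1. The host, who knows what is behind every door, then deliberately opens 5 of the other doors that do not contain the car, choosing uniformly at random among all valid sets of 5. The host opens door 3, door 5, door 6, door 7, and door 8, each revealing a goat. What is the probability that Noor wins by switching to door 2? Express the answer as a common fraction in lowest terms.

Condition on the true location of the car.
If it is behind door 1 (prior 1/8): the host has 21 equally likely choices, so probability 1/21; weight (1/8)·(1/21) = 1/168.
If it is behind either of doors 2 and 4 (prior 1/8 each): the host has 6 equally likely choices, so probability 1/6; weight (1/8)·(1/6) = 1/48 each.
If it is behind any of doors 3, 5, 6, 7, and 8 (prior 1/8 each): that door was opened and seen not to hold the prize — ruled out; weight (1/8)·0 = 0 each.
The weights sum to 1/21.
So P(the car behind door 2 | the host opened door 3, door 5, door 6, door 7, and door 8) = (1/48) / (1/21) = 7/16.

7/16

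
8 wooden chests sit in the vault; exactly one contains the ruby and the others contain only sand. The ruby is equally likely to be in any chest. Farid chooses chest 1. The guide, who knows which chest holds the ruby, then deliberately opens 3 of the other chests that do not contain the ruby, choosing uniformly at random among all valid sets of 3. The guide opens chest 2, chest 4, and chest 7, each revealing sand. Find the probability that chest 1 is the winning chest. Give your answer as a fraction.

1/8

Condition on the true location of the ruby.
If it is in chest 1 (prior 1/8): the guide has 35 equally likely choices, so probability 1/35; weight (1/8)·(1/35) = 1/280.
If it is in any of chests 2, 4, and 7 (prior 1/8 each): that chest was opened and seen not to hold the prize — ruled out; weight (1/8)·0 = 0 each.
If it is in any of chests 3, 5, 6, and 8 (prior 1/8 each): the guide has 20 equally likely choices, so probability 1/20; weight (1/8)·(1/20) = 1/160 each.
The weights sum to 1/35.
So P(the ruby in chest 1 | the guide opened chest 2, chest 4, and chest 7) = (1/280) / (1/35) = 1/8.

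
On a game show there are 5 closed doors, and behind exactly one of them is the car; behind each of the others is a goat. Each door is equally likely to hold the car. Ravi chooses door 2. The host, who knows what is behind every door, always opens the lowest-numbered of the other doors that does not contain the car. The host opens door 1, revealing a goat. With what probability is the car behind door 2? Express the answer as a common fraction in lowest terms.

1/4

Apply Bayes' rule, conditioning on where the car actually is.
If it is behind door 1 (prior 1/5): the host opened door 1, so this case is ruled out; weight (1/5)·0 = 0.
If it is behind any of doors 2, 3, 4, and 5 (prior 1/5 each): door 1 is the lowest-numbered option available, probability 1; weight (1/5)·1 = 1/5 each.
The weights sum to 4/5.
So P(the car behind door 2 | the host opened door 1) = (1/5) / (4/5) = 1/4.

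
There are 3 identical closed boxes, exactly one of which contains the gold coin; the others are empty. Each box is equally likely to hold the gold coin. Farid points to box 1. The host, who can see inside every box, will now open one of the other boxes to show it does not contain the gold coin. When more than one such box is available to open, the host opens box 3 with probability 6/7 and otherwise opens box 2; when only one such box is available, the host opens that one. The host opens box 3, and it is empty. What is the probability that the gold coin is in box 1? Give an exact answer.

6/13

Apply Bayes' rule, conditioning on where the gold coin actually is.
If it is in box 1 (prior 1/3): box 3 is available, opened with probability 6/7; weight (1/3)·(6/7) = 2/7.
If it is in box 2 (prior 1/3): only box 3 is available, probability 1; weight (1/3)·1 = 1/3.
If it is in box 3 (prior 1/3): the host opened box 3, so this case is ruled out; weight (1/3)·0 = 0.
The weights sum to 13/21.
So P(the gold coin in box 1 | the host opened box 3) = (2/7) / (13/21) = 6/13.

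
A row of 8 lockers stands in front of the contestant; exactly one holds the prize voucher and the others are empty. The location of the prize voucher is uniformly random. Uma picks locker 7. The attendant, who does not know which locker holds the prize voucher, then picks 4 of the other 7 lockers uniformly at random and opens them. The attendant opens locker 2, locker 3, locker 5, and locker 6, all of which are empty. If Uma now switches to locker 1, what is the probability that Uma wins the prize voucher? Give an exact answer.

Consider each possible location of the prize voucher in turn.
If it is in any of lockers 1, 4, 7, and 8 (prior 1/8 each): the attendant picks exactly this set with probability 1/35 regardless, and none is the prize; weight (1/8)·(1/35) = 1/280 each.
If it is in any of lockers 2, 3, 5, and 6 (prior 1/8 each): that locker was opened and seen not to hold the prize — ruled out; weight (1/8)·0 = 0 each.
The weights sum to 1/70.
So P(the prize voucher in locker 1 | the attendant opened locker 2, locker 3, locker 5, and locker 6) = (1/280) / (1/70) = 1/4.

1/4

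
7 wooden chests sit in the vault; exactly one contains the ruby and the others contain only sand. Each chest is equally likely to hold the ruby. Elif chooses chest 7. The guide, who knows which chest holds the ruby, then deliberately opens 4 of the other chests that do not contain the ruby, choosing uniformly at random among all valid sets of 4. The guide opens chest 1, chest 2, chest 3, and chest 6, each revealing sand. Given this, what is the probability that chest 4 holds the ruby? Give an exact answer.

3/7

Apply Bayes' rule, conditioning on where the ruby actually is.
If it is in any of chests 1, 2, 3, and 6 (prior 1/7 each): that chest was opened and seen not to hold the prize — ruled out; weight (1/7)·0 = 0 each.
If it is in either of chests 4 and 5 (prior 1/7 each): the guide has 5 equally likely choices, so probability 1/5; weight (1/7)·(1/5) = 1/35 each.
If it is in chest 7 (prior 1/7): the guide has 15 equally likely choices, so probability 1/15; weight (1/7)·(1/15) = 1/105.
The weights sum to 1/15.
So P(the ruby in chest 4 | the guide opened chest 1, chest 2, chest 3, and chest 6) = (1/35) / (1/15) = 3/7.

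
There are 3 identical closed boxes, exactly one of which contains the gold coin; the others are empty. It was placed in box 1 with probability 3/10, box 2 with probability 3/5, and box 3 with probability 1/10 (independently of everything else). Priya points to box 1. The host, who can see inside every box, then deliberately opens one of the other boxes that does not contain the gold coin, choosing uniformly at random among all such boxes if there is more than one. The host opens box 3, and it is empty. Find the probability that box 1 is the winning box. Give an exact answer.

Consider each possible location of the gold coin in turn.
If it is in box 1 (prior 3/10): the host has 2 equally likely choices, so probability 1/2; weight (3/10)·(1/2) = 3/20.
If it is in box 2 (prior 3/5): the host has no choice, probability 1; weight (3/5)·1 = 3/5.
If it is in box 3 (prior 1/10): the host opened box 3, so this case is ruled out; weight (1/10)·0 = 0.
The weights sum to 3/4.
So P(the gold coin in box 1 | the host opened box 3) = (3/20) / (3/4) = 1/5.

1/5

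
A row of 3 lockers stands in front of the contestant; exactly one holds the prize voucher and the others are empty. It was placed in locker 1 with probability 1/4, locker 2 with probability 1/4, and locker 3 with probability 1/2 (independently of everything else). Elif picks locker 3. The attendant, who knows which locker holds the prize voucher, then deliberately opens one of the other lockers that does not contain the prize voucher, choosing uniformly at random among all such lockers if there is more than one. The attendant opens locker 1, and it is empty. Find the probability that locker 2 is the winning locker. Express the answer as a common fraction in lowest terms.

Consider each possible location of the prize voucher in turn.
If it is in locker 1 (prior 1/4): the attendant opened locker 1, so this case is ruled out; weight (1/4)·0 = 0.
If it is in locker 2 (prior 1/4): the attendant has no choice, probability 1; weight (1/4)·1 = 1/4.
If it is in locker 3 (prior 1/2): the attendant has 2 equally likely choices, so probability 1/2; weight (1/2)·(1/2) = 1/4.
The weights sum to 1/2.
So P(the prize voucher in locker 2 | the attendant opened locker 1) = (1/4) / (1/2) = 1/2.

1/2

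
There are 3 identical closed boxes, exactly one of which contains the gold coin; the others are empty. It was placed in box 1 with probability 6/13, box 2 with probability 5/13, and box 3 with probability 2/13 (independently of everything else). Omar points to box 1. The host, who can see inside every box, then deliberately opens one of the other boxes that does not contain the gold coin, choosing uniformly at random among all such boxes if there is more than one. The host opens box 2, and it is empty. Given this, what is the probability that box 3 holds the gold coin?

2/5

Apply Bayes' rule, conditioning on where the gold coin actually is.
If it is in box 1 (prior 6/13): the host has 2 equally likely choices, so probability 1/2; weight (6/13)·(1/2) = 3/13.
If it is in box 2 (prior 5/13): the host opened box 2, so this case is ruled out; weight (5/13)·0 = 0.
If it is in box 3 (prior 2/13): the host has no choice, probability 1; weight (2/13)·1 = 2/13.
The weights sum to 5/13.
So P(the gold coin in box 3 | the host opened box 2) = (2/13) / (5/13) = 2/5.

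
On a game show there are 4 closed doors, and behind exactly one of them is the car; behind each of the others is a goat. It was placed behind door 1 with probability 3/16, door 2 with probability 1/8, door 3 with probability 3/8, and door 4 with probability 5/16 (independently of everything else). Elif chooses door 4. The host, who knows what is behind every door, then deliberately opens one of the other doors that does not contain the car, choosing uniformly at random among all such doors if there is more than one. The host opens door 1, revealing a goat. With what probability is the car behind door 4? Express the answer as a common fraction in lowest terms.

Condition on the true location of the car.
If it is behind door 1 (prior 3/16): the host opened door 1, so this case is ruled out; weight (3/16)·0 = 0.
If it is behind door 2 (prior 1/8): the host has 2 equally likely choices, so probability 1/2; weight (1/8)·(1/2) = 1/16.
If it is behind door 3 (prior 3/8): the host has 2 equally likely choices, so probability 1/2; weight (3/8)·(1/2) = 3/16.
If it is behind door 4 (prior 5/16): the host has 3 equally likely choices, so probability 1/3; weight (5/16)·(1/3) = 5/48.
The weights sum to 17/48.
So P(the car behind door 4 | the host opened door 1) = (5/48) / (17/48) = 5/17.

5/17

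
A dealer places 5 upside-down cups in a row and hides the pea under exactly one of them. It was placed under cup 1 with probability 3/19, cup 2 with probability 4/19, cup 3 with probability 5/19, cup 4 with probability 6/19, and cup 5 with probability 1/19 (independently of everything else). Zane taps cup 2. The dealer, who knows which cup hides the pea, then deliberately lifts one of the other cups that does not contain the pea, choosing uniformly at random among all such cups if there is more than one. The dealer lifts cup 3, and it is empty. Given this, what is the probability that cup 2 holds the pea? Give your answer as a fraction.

3/13

Condition on the true location of the pea.
If it is under cup 1 (prior 3/19): the dealer has 3 equally likely choices, so probability 1/3; weight (3/19)·(1/3) = 1/19.
If it is under cup 2 (prior 4/19): the dealer has 4 equally likely choices, so probability 1/4; weight (4/19)·(1/4) = 1/19.
If it is under cup 3 (prior 5/19): the dealer opened cup 3, so this case is ruled out; weight (5/19)·0 = 0.
If it is under cup 4 (prior 6/19): the dealer has 3 equally likely choices, so probability 1/3; weight (6/19)·(1/3) = 2/19.
If it is under cup 5 (prior 1/19): the dealer has 3 equally likely choices, so probability 1/3; weight (1/19)·(1/3) = 1/57.
The weights sum to 13/57.
So P(the pea under cup 2 | the dealer opened cup 3) = (1/19) / (13/57) = 3/13.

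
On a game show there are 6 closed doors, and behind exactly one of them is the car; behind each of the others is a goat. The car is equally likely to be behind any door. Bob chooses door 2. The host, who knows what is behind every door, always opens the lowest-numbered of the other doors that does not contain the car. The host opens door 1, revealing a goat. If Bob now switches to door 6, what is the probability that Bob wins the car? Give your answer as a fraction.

1/5

Consider each possible location of the car in turn.
If it is behind door 1 (prior 1/6): the host opened door 1, so this case is ruled out; weight (1/6)·0 = 0.
If it is behind any of doors 2, 3, 4, 5, and 6 (prior 1/6 each): door 1 is the lowest-numbered option available, probability 1; weight (1/6)·1 = 1/6 each.
The weights sum to 5/6.
So P(the car behind door 6 | the host opened door 1) = (1/6) / (5/6) = 1/5.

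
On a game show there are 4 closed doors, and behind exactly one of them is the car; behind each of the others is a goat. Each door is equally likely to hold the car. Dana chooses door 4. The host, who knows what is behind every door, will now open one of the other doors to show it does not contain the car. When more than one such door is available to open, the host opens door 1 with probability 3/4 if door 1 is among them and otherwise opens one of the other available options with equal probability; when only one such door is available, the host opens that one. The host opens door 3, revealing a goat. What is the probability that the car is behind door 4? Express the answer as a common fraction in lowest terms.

1/7

Consider each possible location of the car in turn.
If it is behind door 1 (prior 1/4): door 1 holds the prize so is unavailable; the host chooses uniformly among the 2 others, probability 1/2; weight (1/4)·(1/2) = 1/8.
If it is behind door 2 (prior 1/4): door 1 is available but not opened, probability 1/4; weight (1/4)·(1/4) = 1/16.
If it is behind door 3 (prior 1/4): the host opened door 3, so this case is ruled out; weight (1/4)·0 = 0.
If it is behind door 4 (prior 1/4): door 1 is available but not opened; door 3 gets probability (1 − 3/4)/2 = 1/8; weight (1/4)·(1/8) = 1/32.
The weights sum to 7/32.
So P(the car behind door 4 | the host opened door 3) = (1/32) / (7/32) = 1/7.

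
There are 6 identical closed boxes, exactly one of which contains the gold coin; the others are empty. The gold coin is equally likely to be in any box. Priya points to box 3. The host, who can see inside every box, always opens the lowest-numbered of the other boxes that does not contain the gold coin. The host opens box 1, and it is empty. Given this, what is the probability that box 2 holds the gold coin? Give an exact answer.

1/5

Consider each possible location of the gold coin in turn.
If it is in box 1 (prior 1/6): the host opened box 1, so this case is ruled out; weight (1/6)·0 = 0.
If it is in any of boxes 2, 3, 4, 5, and 6 (prior 1/6 each): box 1 is the lowest-numbered option available, probability 1; weight (1/6)·1 = 1/6 each.
The weights sum to 5/6.
So P(the gold coin in box 2 | the host opened box 1) = (1/6) / (5/6) = 1/5.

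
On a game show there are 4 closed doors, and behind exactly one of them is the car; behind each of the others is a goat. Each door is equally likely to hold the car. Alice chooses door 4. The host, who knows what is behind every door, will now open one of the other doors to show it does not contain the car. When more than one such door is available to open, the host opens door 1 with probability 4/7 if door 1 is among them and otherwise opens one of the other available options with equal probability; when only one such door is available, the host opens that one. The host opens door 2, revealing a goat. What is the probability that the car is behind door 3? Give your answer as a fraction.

3/8

Apply Bayes' rule, conditioning on where the car actually is.
If it is behind door 1 (prior 1/4): door 1 holds the prize so is unavailable; the host chooses uniformly among the 2 others, probability 1/2; weight (1/4)·(1/2) = 1/8.
If it is behind door 2 (prior 1/4): the host opened door 2, so this case is ruled out; weight (1/4)·0 = 0.
If it is behind door 3 (prior 1/4): door 1 is available but not opened, probability 3/7; weight (1/4)·(3/7) = 3/28.
If it is behind door 4 (prior 1/4): door 1 is available but not opened; door 2 gets probability (1 − 4/7)/2 = 3/14; weight (1/4)·(3/14) = 3/56.
The weights sum to 2/7.
So P(the car behind door 3 | the host opened door 2) = (3/28) / (2/7) = 3/8.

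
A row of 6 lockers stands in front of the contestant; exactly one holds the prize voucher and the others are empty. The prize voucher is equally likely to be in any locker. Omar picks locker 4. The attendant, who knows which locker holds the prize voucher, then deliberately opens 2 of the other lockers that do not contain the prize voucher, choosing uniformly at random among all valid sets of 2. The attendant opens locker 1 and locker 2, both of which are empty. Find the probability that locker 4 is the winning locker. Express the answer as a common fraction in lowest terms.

Condition on the true location of the prize voucher.
If it is in either of lockers 1 and 2 (prior 1/6 each): that locker was opened and seen not to hold the prize — ruled out; weight (1/6)·0 = 0 each.
If it is in any of lockers 3, 5, and 6 (prior 1/6 each): the attendant has 6 equally likely choices, so probability 1/6; weight (1/6)·(1/6) = 1/36 each.
If it is in locker 4 (prior 1/6): the attendant has 10 equally likely choices, so probability 1/10; weight (1/6)·(1/10) = 1/60.
The weights sum to 1/10.
So P(the prize voucher in locker 4 | the attendant opened locker 1 and locker 2) = (1/60) / (1/10) = 1/6.

1/6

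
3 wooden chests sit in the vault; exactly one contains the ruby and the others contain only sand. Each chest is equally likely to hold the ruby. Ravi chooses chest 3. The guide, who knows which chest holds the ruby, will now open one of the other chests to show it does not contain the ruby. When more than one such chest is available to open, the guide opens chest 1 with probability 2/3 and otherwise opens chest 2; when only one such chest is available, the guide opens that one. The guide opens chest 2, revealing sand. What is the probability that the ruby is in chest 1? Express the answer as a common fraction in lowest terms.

3/4

Consider each possible location of the ruby in turn.
If it is in chest 1 (prior 1/3): only chest 2 is available, probability 1; weight (1/3)·1 = 1/3.
If it is in chest 2 (prior 1/3): the guide opened chest 2, so this case is ruled out; weight (1/3)·0 = 0.
If it is in chest 3 (prior 1/3): chest 1 is available but not opened, probability 1/3; weight (1/3)·(1/3) = 1/9.
The weights sum to 4/9.
So P(the ruby in chest 1 | the guide opened chest 2) = (1/3) / (4/9) = 3/4.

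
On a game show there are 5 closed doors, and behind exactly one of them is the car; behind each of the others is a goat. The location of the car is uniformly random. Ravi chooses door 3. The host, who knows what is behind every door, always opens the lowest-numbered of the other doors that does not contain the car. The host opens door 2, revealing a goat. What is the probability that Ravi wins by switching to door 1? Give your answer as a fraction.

1

Condition on the true location of the car.
If it is behind door 1 (prior 1/5): door 2 is the lowest-numbered option available, probability 1; weight (1/5)·1 = 1/5.
If it is behind door 2 (prior 1/5): the host opened door 2, so this case is ruled out; weight (1/5)·0 = 0.
If it is behind any of doors 3, 4, and 5 (prior 1/5 each): the host would have opened door 1 instead, probability 0; weight (1/5)·0 = 0 each.
The weights sum to 1/5.
So P(the car behind door 1 | the host opened door 2) = (1/5) / (1/5) = 1.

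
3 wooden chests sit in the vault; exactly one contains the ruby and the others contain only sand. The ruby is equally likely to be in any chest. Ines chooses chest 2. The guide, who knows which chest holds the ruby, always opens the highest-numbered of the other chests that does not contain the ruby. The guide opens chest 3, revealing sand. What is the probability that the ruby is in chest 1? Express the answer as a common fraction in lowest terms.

Condition on the true location of the ruby.
If it is in either of chests 1 and 2 (prior 1/3 each): chest 3 is the highest-numbered option available, probability 1; weight (1/3)·1 = 1/3 each.
If it is in chest 3 (prior 1/3): the guide opened chest 3, so this case is ruled out; weight (1/3)·0 = 0.
The weights sum to 2/3.
So P(the ruby in chest 1 | the guide opened chest 3) = (1/3) / (2/3) = 1/2.

1/2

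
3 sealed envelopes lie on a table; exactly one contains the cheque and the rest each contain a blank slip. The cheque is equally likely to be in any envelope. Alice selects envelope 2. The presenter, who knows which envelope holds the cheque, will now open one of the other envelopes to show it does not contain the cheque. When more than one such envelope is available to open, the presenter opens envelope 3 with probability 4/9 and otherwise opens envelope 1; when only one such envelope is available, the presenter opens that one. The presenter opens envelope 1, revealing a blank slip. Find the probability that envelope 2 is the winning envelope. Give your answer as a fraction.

5/14

Apply Bayes' rule, conditioning on where the cheque actually is.
If it is in envelope 1 (prior 1/3): the presenter opened envelope 1, so this case is ruled out; weight (1/3)·0 = 0.
If it is in envelope 2 (prior 1/3): envelope 3 is available but not opened, probability 5/9; weight (1/3)·(5/9) = 5/27.
If it is in envelope 3 (prior 1/3): only envelope 1 is available, probability 1; weight (1/3)·1 = 1/3.
The weights sum to 14/27.
So P(the cheque in envelope 2 | the presenter opened envelope 1) = (5/27) / (14/27) = 5/14.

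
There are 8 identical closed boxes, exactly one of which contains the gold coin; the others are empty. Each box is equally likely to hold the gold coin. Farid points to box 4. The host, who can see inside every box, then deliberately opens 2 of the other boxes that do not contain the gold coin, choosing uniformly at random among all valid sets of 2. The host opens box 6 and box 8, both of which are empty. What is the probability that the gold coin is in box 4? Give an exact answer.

Condition on the true location of the gold coin.
If it is in any of boxes 1, 2, 3, 5, and 7 (prior 1/8 each): the host has 15 equally likely choices, so probability 1/15; weight (1/8)·(1/15) = 1/120 each.
If it is in box 4 (prior 1/8): the host has 21 equally likely choices, so probability 1/21; weight (1/8)·(1/21) = 1/168.
If it is in either of boxes 6 and 8 (prior 1/8 each): that box was opened and seen not to hold the prize — ruled out; weight (1/8)·0 = 0 each.
The weights sum to 1/21.
So P(the gold coin in box 4 | the host opened box 6 and box 8) = (1/168) / (1/21) = 1/8.

1/8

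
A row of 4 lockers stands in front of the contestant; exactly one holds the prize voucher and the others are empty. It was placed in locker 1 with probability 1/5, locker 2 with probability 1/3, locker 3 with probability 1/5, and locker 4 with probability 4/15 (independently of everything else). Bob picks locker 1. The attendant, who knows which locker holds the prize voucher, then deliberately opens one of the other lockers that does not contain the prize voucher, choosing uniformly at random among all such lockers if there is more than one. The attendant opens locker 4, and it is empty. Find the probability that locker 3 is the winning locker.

3/10

Apply Bayes' rule, conditioning on where the prize voucher actually is.
If it is in locker 1 (prior 1/5): the attendant has 3 equally likely choices, so probability 1/3; weight (1/5)·(1/3) = 1/15.
If it is in locker 2 (prior 1/3): the attendant has 2 equally likely choices, so probability 1/2; weight (1/3)·(1/2) = 1/6.
If it is in locker 3 (prior 1/5): the attendant has 2 equally likely choices, so probability 1/2; weight (1/5)·(1/2) = 1/10.
If it is in locker 4 (prior 4/15): the attendant opened locker 4, so this case is ruled out; weight (4/15)·0 = 0.
The weights sum to 1/3.
So P(the prize voucher in locker 3 | the attendant opened locker 4) = (1/10) / (1/3) = 3/10.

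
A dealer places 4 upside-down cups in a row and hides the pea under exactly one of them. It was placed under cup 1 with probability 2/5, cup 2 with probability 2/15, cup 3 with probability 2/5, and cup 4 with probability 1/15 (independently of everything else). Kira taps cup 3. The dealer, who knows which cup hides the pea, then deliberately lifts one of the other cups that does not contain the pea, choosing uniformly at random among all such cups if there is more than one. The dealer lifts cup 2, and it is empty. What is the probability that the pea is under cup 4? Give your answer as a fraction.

1/11

Apply Bayes' rule, conditioning on where the pea actually is.
If it is under cup 1 (prior 2/5): the dealer has 2 equally likely choices, so probability 1/2; weight (2/5)·(1/2) = 1/5.
If it is under cup 2 (prior 2/15): the dealer opened cup 2, so this case is ruled out; weight (2/15)·0 = 0.
If it is under cup 3 (prior 2/5): the dealer has 3 equally likely choices, so probability 1/3; weight (2/5)·(1/3) = 2/15.
If it is under cup 4 (prior 1/15): the dealer has 2 equally likely choices, so probability 1/2; weight (1/15)·(1/2) = 1/30.
The weights sum to 11/30.
So P(the pea under cup 4 | the dealer opened cup 2) = (1/30) / (11/30) = 1/11.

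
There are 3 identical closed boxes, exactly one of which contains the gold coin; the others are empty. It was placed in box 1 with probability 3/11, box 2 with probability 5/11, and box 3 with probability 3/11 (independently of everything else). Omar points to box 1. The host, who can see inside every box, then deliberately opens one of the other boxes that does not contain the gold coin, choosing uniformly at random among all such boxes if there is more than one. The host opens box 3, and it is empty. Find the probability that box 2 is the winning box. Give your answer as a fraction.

10/13

Consider each possible location of the gold coin in turn.
If it is in box 1 (prior 3/11): the host has 2 equally likely choices, so probability 1/2; weight (3/11)·(1/2) = 3/22.
If it is in box 2 (prior 5/11): the host has no choice, probability 1; weight (5/11)·1 = 5/11.
If it is in box 3 (prior 3/11): the host opened box 3, so this case is ruled out; weight (3/11)·0 = 0.
The weights sum to 13/22.
So P(the gold coin in box 2 | the host opened box 3) = (5/11) / (13/22) = 10/13.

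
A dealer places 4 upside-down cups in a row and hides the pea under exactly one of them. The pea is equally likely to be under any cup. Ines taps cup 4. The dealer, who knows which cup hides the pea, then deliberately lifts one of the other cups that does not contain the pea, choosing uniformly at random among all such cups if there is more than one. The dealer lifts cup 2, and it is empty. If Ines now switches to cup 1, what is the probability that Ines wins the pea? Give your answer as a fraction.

Consider each possible location of the pea in turn.
If it is under either of cups 1 and 3 (prior 1/4 each): the dealer has 2 equally likely choices, so probability 1/2; weight (1/4)·(1/2) = 1/8 each.
If it is under cup 2 (prior 1/4): the dealer opened cup 2, so this case is ruled out; weight (1/4)·0 = 0.
If it is under cup 4 (prior 1/4): the dealer has 3 equally likely choices, so probability 1/3; weight (1/4)·(1/3) = 1/12.
The weights sum to 1/3.
So P(the pea under cup 1 | the dealer opened cup 2) = (1/8) / (1/3) = 3/8.

3/8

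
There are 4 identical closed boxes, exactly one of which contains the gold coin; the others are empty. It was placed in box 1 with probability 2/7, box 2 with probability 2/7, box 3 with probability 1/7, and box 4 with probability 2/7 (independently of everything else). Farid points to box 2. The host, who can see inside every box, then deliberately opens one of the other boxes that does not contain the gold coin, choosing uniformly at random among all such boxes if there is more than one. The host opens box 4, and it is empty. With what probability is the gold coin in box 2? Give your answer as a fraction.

4/13

Apply Bayes' rule, conditioning on where the gold coin actually is.
If it is in box 1 (prior 2/7): the host has 2 equally likely choices, so probability 1/2; weight (2/7)·(1/2) = 1/7.
If it is in box 2 (prior 2/7): the host has 3 equally likely choices, so probability 1/3; weight (2/7)·(1/3) = 2/21.
If it is in box 3 (prior 1/7): the host has 2 equally likely choices, so probability 1/2; weight (1/7)·(1/2) = 1/14.
If it is in box 4 (prior 2/7): the host opened box 4, so this case is ruled out; weight (2/7)·0 = 0.
The weights sum to 13/42.
So P(the gold coin in box 2 | the host opened box 4) = (2/21) / (13/42) = 4/13.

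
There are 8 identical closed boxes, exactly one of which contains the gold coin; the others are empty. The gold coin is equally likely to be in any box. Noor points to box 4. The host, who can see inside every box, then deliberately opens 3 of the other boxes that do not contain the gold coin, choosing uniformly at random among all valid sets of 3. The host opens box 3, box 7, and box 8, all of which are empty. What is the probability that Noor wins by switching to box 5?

7/32

Consider each possible location of the gold coin in turn.
If it is in any of boxes 1, 2, 5, and 6 (prior 1/8 each): the host has 20 equally likely choices, so probability 1/20; weight (1/8)·(1/20) = 1/160 each.
If it is in any of boxes 3, 7, and 8 (prior 1/8 each): that box was opened and seen not to hold the prize — ruled out; weight (1/8)·0 = 0 each.
If it is in box 4 (prior 1/8): the host has 35 equally likely choices, so probability 1/35; weight (1/8)·(1/35) = 1/280.
The weights sum to 1/35.
So P(the gold coin in box 5 | the host opened box 3, box 7, and box 8) = (1/160) / (1/35) = 7/32.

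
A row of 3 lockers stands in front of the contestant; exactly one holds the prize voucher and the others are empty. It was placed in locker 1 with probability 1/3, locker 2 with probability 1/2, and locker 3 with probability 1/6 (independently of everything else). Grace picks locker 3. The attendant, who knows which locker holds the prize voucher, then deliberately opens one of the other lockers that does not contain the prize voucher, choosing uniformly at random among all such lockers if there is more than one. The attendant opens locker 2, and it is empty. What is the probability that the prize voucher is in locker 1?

Consider each possible location of the prize voucher in turn.
If it is in locker 1 (prior 1/3): the attendant has no choice, probability 1; weight (1/3)·1 = 1/3.
If it is in locker 2 (prior 1/2): the attendant opened locker 2, so this case is ruled out; weight (1/2)·0 = 0.
If it is in locker 3 (prior 1/6): the attendant has 2 equally likely choices, so probability 1/2; weight (1/6)·(1/2) = 1/12.
The weights sum to 5/12.
So P(the prize voucher in locker 1 | the attendant opened locker 2) = (1/3) / (5/12) = 4/5.

4/5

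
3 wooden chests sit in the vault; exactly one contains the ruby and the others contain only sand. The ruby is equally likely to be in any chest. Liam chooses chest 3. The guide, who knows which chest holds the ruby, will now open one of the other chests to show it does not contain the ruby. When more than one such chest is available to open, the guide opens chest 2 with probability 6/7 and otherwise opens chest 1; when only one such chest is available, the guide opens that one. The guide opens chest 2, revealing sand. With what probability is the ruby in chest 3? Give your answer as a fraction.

Consider each possible location of the ruby in turn.
If it is in chest 1 (prior 1/3): only chest 2 is available, probability 1; weight (1/3)·1 = 1/3.
If it is in chest 2 (prior 1/3): the guide opened chest 2, so this case is ruled out; weight (1/3)·0 = 0.
If it is in chest 3 (prior 1/3): chest 2 is available, opened with probability 6/7; weight (1/3)·(6/7) = 2/7.
The weights sum to 13/21.
So P(the ruby in chest 3 | the guide opened chest 2) = (2/7) / (13/21) = 6/13.

6/13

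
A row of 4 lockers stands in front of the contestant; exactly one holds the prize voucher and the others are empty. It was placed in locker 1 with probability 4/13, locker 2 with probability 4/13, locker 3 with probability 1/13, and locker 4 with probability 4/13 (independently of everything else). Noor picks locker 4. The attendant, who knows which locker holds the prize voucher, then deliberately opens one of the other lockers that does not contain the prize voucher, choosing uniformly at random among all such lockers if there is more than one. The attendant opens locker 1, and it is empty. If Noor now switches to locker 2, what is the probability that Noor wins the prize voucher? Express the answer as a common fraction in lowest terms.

Consider each possible location of the prize voucher in turn.
If it is in locker 1 (prior 4/13): the attendant opened locker 1, so this case is ruled out; weight (4/13)·0 = 0.
If it is in locker 2 (prior 4/13): the attendant has 2 equally likely choices, so probability 1/2; weight (4/13)·(1/2) = 2/13.
If it is in locker 3 (prior 1/13): the attendant has 2 equally likely choices, so probability 1/2; weight (1/13)·(1/2) = 1/26.
If it is in locker 4 (prior 4/13): the attendant has 3 equally likely choices, so probability 1/3; weight (4/13)·(1/3) = 4/39.
The weights sum to 23/78.
So P(the prize voucher in locker 2 | the attendant opened locker 1) = (2/13) / (23/78) = 12/23.

12/23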